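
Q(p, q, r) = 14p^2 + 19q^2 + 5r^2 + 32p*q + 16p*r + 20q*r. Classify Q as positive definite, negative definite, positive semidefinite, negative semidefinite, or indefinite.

indefinite

The associated matrix is A = [[14, 16, 8], [16, 19, 10], [8, 10, 5]].
Symmetric row and column elimination reduces A to a congruent diagonal form with pivots 14, 5/7, -3/5.
Counting signs: 2 positive, 1 negative.
Hence Q is indefinite.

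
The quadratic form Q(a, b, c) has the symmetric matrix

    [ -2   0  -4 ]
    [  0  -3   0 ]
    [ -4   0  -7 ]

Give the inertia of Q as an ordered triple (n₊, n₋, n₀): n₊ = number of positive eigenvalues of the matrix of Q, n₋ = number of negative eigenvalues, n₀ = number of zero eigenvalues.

(1, 2, 0)

An LDLᵀ factorisation of A has diagonal entries -2, -3, 1.
Counting signs: 1 positive, 2 negative.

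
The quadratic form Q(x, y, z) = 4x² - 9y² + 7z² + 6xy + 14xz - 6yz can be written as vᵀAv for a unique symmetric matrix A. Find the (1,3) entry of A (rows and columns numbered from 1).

The coefficient of x·z in Q is 14. For a symmetric A this equals A[1,3] + A[3,1] = 2·A[1,3].
So A[1,3] = 14/2 = 7.

7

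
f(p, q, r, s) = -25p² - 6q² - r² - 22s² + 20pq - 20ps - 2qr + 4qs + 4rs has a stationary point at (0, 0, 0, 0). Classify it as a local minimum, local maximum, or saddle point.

saddle point

The Hessian at the origin is H = [[-50, 20, 0, -20], [20, -12, -2, 4], [0, -2, -2, 4], [-20, 4, 4, -44]].
Row-reducing H symmetrically gives the diagonal entries -50, -4, -1, 4.
Counting signs: 1 positive, 3 negative.
H is indefinite, so the origin is a saddle point.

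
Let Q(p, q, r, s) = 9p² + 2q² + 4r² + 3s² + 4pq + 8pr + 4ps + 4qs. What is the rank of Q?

4

The symmetric matrix is A = [[9, 2, 4, 2], [2, 2, 0, 2], [4, 0, 4, 0], [2, 2, 0, 3]].
Row-reducing A symmetrically gives the diagonal entries 9, 14/9, 12/7, 1.
Counting signs: 4 positive.
The rank is the number of nonzero pivots: 4.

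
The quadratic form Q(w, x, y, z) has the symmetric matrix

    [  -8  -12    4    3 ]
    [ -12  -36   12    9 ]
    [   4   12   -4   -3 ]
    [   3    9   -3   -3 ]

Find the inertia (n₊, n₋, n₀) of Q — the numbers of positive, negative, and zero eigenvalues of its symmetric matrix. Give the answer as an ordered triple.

Row-reducing A symmetrically gives the diagonal entries -8, -18, 0, -3/4.
That gives 3 negative, 1 zero pivots.

(0, 3, 1)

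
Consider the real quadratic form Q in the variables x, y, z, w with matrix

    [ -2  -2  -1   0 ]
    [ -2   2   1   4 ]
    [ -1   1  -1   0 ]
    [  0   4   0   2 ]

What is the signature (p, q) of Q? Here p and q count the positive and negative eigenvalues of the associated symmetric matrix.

(2, 2)

Row-reducing A symmetrically gives the diagonal entries -2, 4, -3/2, 2/3.
Counting signs: 2 positive, 2 negative.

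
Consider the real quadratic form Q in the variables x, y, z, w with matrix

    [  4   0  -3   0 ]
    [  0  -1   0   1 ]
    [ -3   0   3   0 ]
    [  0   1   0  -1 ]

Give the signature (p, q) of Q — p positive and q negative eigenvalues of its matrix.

(2, 1)

Congruent diagonalization of A (simultaneous row and column reduction) yields pivots 4, -1, 3/4, 0.
That gives 2 positive, 1 negative, 1 zero pivots.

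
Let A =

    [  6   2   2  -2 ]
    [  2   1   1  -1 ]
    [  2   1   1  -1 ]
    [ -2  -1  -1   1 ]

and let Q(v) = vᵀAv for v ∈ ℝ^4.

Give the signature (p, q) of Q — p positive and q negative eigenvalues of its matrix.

Symmetric row and column elimination reduces A to a congruent diagonal form with pivots 6, 1/3, 0, 0.
Counting signs: 2 positive, 2 zero.

(2, 0)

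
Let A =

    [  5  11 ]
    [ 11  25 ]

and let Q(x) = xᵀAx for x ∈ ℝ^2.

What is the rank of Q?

2

Row-reducing A symmetrically gives the diagonal entries 5, 4/5.
That gives 2 positive pivots.
The rank is the number of nonzero pivots: 2.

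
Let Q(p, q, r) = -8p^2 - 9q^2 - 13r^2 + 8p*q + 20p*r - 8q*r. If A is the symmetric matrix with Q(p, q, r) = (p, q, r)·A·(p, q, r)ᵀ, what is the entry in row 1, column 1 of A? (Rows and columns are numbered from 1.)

-8

The coefficient of p^2 in Q is -8, and that is exactly A[1,1].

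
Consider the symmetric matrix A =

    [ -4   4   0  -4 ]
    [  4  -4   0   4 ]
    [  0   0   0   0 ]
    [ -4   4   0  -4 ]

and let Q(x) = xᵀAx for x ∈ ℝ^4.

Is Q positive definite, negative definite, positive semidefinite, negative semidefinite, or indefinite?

Symmetric row and column elimination reduces A to a congruent diagonal form with pivots -4, 0, 0, 0.
Counting signs: 1 negative, 3 zero.
Hence Q is negative semidefinite.

negative semidefinite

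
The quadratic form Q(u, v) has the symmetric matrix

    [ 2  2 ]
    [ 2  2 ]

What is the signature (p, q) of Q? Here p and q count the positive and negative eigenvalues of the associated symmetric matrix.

Symmetric row and column elimination reduces A to a congruent diagonal form with pivots 2, 0.
That gives 1 positive, 1 zero pivots.

(1, 0)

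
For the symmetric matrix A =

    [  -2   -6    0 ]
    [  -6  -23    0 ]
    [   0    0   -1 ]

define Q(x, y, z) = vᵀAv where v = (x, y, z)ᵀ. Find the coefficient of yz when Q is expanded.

The coefficient of yz is A[2,3] + A[3,2] = 2·0 = 0.

0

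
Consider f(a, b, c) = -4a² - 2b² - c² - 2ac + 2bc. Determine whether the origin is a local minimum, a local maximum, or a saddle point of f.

local maximum

The Hessian at the origin is H = [[-8, 0, -2], [0, -4, 2], [-2, 2, -2]].
Row-reducing H symmetrically gives the diagonal entries -8, -4, -1/2.
So there are 3 negative pivots.
H is negative definite, so the origin is a strict local maximum.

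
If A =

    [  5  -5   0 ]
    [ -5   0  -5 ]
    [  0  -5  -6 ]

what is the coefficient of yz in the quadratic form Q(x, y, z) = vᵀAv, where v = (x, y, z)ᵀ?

The coefficient of yz is A[2,3] + A[3,2] = 2·(-5) = -10.

-10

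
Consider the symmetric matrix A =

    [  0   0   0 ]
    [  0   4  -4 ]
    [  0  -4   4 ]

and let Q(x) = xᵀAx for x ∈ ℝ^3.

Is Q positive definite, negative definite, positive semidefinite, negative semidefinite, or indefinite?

positive semidefinite

Applying the same elementary operations to the rows and columns of A produces a congruent diagonal matrix with entries 0, 4, 0.
That gives 1 positive, 2 zero pivots.
Hence Q is positive semidefinite.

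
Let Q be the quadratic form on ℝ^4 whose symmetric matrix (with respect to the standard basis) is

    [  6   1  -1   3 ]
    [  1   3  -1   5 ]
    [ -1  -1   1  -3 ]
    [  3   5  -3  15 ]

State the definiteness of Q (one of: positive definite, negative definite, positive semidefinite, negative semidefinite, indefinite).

Symmetric row and column elimination reduces A to a congruent diagonal form with pivots 6, 17/6, 10/17, 4.
Counting signs: 4 positive.
Hence Q is positive definite.

positive definite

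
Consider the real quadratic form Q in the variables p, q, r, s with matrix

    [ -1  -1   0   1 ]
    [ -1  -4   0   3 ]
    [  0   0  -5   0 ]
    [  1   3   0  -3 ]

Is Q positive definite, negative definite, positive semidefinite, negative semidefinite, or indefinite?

negative definite

Leading principal minors: Δ_1 = -1, Δ_2 = 3, Δ_3 = -15, Δ_4 = 10.
The signs alternate starting with Δ_1 < 0, so by Sylvester's criterion Q is negative definite.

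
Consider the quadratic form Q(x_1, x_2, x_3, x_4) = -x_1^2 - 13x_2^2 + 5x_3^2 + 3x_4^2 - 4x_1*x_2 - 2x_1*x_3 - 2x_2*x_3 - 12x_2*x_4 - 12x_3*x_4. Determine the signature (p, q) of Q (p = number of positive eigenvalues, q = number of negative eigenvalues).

The symmetric matrix is A = [[-1, -2, -1, 0], [-2, -13, -1, -6], [-1, -1, 5, -6], [0, -6, -6, 3]].
Row-reducing A symmetrically gives the diagonal entries -1, -9, 55/9, -3/11.
So there are 1 positive, 3 negative pivots.

(1, 3)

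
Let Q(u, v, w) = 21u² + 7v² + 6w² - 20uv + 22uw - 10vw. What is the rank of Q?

Write A = [[21, -10, 11], [-10, 7, -5], [11, -5, 6]].
Applying the same elementary operations to the rows and columns of A produces a congruent diagonal matrix with entries 21, 47/21, 10/47.
Counting signs: 3 positive.
The rank is the number of nonzero pivots: 3.

3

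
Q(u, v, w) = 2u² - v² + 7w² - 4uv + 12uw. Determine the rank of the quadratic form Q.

Write A = [[2, -2, 6], [-2, -1, 0], [6, 0, 7]].
Applying the same elementary operations to the rows and columns of A produces a congruent diagonal matrix with entries 2, -3, 1.
So there are 2 positive, 1 negative pivots.
The rank is the number of nonzero pivots: 3.

3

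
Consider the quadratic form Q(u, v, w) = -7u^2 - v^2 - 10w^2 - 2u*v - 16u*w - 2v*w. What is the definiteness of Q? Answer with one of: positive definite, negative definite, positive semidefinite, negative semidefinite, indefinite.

negative definite

The symmetric matrix is A = [[-7, -1, -8], [-1, -1, -1], [-8, -1, -10]].
Applying the same elementary operations to the rows and columns of A produces a congruent diagonal matrix with entries -7, -6/7, -5/6.
Counting signs: 3 negative.
Hence Q is negative definite.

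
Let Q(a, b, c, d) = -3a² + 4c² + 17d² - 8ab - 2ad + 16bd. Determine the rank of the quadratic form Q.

The symmetric matrix is A = [[-3, -4, 0, -1], [-4, 0, 0, 8], [0, 0, 4, 0], [-1, 8, 0, 17]].
Congruent diagonalization of A (simultaneous row and column reduction) yields pivots -3, 16/3, 4, 1.
So there are 3 positive, 1 negative pivots.
The rank is the number of nonzero pivots: 4.

4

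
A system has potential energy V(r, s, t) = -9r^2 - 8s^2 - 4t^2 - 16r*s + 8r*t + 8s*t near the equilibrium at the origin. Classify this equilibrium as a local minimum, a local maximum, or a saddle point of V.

local maximum

The Hessian at the origin is H = [[-18, -16, 8], [-16, -16, 8], [8, 8, -8]].
Symmetric row and column elimination reduces H to a congruent diagonal form with pivots -18, -16/9, -4.
That gives 3 negative pivots.
H is negative definite, so the origin is a strict local maximum.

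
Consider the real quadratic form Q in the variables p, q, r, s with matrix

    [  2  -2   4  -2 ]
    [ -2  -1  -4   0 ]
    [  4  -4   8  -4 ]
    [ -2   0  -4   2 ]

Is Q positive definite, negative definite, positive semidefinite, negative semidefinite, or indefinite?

Congruent diagonalization of A (simultaneous row and column reduction) yields pivots 2, -3, 0, 4/3.
So there are 2 positive, 1 negative, 1 zero pivots.
Hence Q is indefinite.

indefinite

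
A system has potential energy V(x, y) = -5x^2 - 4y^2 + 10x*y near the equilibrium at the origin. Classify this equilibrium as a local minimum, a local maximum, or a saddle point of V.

saddle point

The Hessian at the origin is H = [[-10, 10], [10, -8]].
det H = -10·-8 − (10)² = -20 < 0, so H is indefinite.
Therefore the origin is a saddle point.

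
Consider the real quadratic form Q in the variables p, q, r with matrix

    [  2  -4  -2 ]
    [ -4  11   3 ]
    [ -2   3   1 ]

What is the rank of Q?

3

Symmetric row and column elimination reduces A to a congruent diagonal form with pivots 2, 3, -4/3.
So there are 2 positive, 1 negative pivots.
The rank is the number of nonzero pivots: 3.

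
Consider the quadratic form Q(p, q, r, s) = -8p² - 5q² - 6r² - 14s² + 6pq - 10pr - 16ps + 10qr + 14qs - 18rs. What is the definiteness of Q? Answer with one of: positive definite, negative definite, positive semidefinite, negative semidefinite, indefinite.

The symmetric matrix of Q is A = [[-8, 3, -5, -8], [3, -5, 5, 7], [-5, 5, -6, -9], [-8, 7, -9, -14]].
Leading principal minors: Δ_1 = -8, Δ_2 = 31, Δ_3 = -11, Δ_4 = 2.
The signs alternate starting with Δ_1 < 0, so by Sylvester's criterion Q is negative definite.

negative definite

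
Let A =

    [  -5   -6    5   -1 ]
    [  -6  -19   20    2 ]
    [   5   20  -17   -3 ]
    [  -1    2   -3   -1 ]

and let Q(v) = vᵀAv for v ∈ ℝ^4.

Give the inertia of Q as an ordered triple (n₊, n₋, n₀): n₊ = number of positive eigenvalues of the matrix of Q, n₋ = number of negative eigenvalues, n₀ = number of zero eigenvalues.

(2, 2, 0)

An LDLᵀ factorisation of A has diagonal entries -5, -59/5, 272/59, 1/17.
So there are 2 positive, 2 negative pivots.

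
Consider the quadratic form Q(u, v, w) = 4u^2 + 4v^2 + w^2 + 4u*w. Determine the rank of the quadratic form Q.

Write A = [[4, 0, 2], [0, 4, 0], [2, 0, 1]].
Congruent diagonalization of A (simultaneous row and column reduction) yields pivots 4, 4, 0.
Counting signs: 2 positive, 1 zero.
The rank is the number of nonzero pivots: 2.

2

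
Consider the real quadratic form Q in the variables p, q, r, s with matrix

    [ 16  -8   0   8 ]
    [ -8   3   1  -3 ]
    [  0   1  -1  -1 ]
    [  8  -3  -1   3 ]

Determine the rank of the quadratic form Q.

Applying the same elementary operations to the rows and columns of A produces a congruent diagonal matrix with entries 16, -1, 0, 0.
Counting signs: 1 positive, 1 negative, 2 zero.
The rank is the number of nonzero pivots: 2.

2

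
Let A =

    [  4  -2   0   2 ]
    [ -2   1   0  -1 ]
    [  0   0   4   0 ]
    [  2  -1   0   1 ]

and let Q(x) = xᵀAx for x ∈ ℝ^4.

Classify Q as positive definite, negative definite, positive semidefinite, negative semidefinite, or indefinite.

positive semidefinite

Symmetric row and column elimination reduces A to a congruent diagonal form with pivots 4, 0, 4, 0.
So there are 2 positive, 2 zero pivots.
Hence Q is positive semidefinite.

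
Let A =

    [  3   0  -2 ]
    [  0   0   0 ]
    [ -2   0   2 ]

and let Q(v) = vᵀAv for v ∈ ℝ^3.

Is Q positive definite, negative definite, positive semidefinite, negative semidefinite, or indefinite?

Applying the same elementary operations to the rows and columns of A produces a congruent diagonal matrix with entries 3, 0, 2/3.
That gives 2 positive, 1 zero pivots.
Hence Q is positive semidefinite.

positive semidefinite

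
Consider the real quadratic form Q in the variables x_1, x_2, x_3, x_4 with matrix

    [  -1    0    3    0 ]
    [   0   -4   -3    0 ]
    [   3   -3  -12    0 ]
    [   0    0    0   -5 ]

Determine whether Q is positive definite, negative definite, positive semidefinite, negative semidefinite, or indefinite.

negative definite

Leading principal minors: Δ_1 = -1, Δ_2 = 4, Δ_3 = -3, Δ_4 = 15.
The signs alternate starting with Δ_1 < 0, so by Sylvester's criterion Q is negative definite.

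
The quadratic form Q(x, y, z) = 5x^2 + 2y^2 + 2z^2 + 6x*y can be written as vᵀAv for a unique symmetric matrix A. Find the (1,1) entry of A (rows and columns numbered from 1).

5

The coefficient of x^2 in Q is 5, and that is exactly A[1,1].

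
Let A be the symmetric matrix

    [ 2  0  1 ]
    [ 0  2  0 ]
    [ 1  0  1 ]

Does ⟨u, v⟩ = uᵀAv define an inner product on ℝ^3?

yes

Leading principal minors: Δ_1 = 2, Δ_2 = 4, Δ_3 = 2.
All leading principal minors are positive, so by Sylvester's criterion Q is positive definite.
⟨·,·⟩ is an inner product exactly when A is positive definite.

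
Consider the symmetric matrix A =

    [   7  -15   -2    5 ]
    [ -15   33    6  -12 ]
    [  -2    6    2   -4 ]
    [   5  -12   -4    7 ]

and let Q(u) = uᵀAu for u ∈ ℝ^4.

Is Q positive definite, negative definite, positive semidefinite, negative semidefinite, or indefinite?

indefinite

Row-reducing A symmetrically gives the diagonal entries 7, 6/7, -2, 3/2.
That gives 3 positive, 1 negative pivots.
Hence Q is indefinite.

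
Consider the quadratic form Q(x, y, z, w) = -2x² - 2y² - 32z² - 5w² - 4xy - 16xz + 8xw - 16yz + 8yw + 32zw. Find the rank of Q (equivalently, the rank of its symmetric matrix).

2

Write A = [[-2, -2, -8, 4], [-2, -2, -8, 4], [-8, -8, -32, 16], [4, 4, 16, -5]].
Symmetric row and column elimination reduces A to a congruent diagonal form with pivots -2, 0, 0, 3.
That gives 1 positive, 1 negative, 2 zero pivots.
The rank is the number of nonzero pivots: 2.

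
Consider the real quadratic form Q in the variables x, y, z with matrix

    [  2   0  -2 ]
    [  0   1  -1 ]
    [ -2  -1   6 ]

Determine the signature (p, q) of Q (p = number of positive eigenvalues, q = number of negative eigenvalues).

(3, 0)

An LDLᵀ factorisation of A has diagonal entries 2, 1, 3.
Counting signs: 3 positive.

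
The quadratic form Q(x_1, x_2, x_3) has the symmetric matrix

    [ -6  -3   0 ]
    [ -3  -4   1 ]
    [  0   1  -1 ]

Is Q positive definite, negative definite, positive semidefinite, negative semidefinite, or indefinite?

negative definite

Row-reducing A symmetrically gives the diagonal entries -6, -5/2, -3/5.
That gives 3 negative pivots.
Hence Q is negative definite.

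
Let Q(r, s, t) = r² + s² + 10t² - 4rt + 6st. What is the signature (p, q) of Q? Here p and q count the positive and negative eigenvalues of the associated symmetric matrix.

(2, 1)

The associated matrix is A = [[1, 0, -2], [0, 1, 3], [-2, 3, 10]].
Row-reducing A symmetrically gives the diagonal entries 1, 1, -3.
Counting signs: 2 positive, 1 negative.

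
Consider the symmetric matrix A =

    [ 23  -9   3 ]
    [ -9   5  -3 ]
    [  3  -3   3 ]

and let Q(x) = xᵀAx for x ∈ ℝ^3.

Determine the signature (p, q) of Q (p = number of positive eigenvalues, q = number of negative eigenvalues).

Symmetric row and column elimination reduces A to a congruent diagonal form with pivots 23, 34/23, 6/17.
So there are 3 positive pivots.

(3, 0)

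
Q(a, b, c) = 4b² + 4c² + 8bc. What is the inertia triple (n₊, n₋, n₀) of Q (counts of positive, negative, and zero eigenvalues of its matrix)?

(1, 0, 2)

The symmetric matrix is A = [[0, 0, 0], [0, 4, 4], [0, 4, 4]].
Applying the same elementary operations to the rows and columns of A produces a congruent diagonal matrix with entries 0, 4, 0.
Counting signs: 1 positive, 2 zero.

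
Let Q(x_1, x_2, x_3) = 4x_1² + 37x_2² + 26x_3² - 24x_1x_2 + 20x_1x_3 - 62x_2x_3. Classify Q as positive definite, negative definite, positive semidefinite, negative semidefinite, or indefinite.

positive semidefinite

The associated matrix is A = [[4, -12, 10], [-12, 37, -31], [10, -31, 26]].
Symmetric row and column elimination reduces A to a congruent diagonal form with pivots 4, 1, 0.
So there are 2 positive, 1 zero pivots.
Hence Q is positive semidefinite.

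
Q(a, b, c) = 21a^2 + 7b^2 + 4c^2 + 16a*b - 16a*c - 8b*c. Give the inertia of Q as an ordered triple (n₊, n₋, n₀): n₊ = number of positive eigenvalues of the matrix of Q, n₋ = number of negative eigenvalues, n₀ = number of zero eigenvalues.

(3, 0, 0)

Write A = [[21, 8, -8], [8, 7, -4], [-8, -4, 4]].
An LDLᵀ factorisation of A has diagonal entries 21, 83/21, 60/83.
That gives 3 positive pivots.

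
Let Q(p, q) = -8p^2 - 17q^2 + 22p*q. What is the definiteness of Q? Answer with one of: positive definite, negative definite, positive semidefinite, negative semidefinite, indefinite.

The symmetric matrix is A = [[-8, 11], [11, -17]].
Symmetric row and column elimination reduces A to a congruent diagonal form with pivots -8, -15/8.
That gives 2 negative pivots.
Hence Q is negative definite.

negative definite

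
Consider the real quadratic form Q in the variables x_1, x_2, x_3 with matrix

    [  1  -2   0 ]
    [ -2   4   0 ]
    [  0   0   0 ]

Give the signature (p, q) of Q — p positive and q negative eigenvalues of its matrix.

(1, 0)

Symmetric row and column elimination reduces A to a congruent diagonal form with pivots 1, 0, 0.
Counting signs: 1 positive, 2 zero.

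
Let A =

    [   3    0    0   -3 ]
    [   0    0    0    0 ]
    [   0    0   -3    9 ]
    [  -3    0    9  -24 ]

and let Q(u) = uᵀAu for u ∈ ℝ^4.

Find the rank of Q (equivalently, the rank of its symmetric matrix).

Congruent diagonalization of A (simultaneous row and column reduction) yields pivots 3, 0, -3, 0.
Counting signs: 1 positive, 1 negative, 2 zero.
The rank is the number of nonzero pivots: 2.

2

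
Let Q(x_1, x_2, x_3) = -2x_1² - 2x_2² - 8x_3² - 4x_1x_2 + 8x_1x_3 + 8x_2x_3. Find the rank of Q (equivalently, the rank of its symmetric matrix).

Write A = [[-2, -2, 4], [-2, -2, 4], [4, 4, -8]].
Symmetric row and column elimination reduces A to a congruent diagonal form with pivots -2, 0, 0.
So there are 1 negative, 2 zero pivots.
The rank is the number of nonzero pivots: 1.

1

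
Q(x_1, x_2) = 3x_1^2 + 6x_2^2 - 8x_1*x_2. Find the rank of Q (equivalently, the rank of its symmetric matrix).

Write A = [[3, -4], [-4, 6]].
Congruent diagonalization of A (simultaneous row and column reduction) yields pivots 3, 2/3.
That gives 2 positive pivots.
The rank is the number of nonzero pivots: 2.

2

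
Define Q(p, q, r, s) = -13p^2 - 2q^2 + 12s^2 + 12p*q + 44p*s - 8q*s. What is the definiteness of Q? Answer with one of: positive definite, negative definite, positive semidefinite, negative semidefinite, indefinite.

indefinite

The associated matrix is A = [[-13, 6, 0, 22], [6, -2, 0, -4], [0, 0, 0, 0], [22, -4, 0, 12]].
Congruent diagonalization of A (simultaneous row and column reduction) yields pivots -13, 10/13, 0, 0.
Counting signs: 1 positive, 1 negative, 2 zero.
Hence Q is indefinite.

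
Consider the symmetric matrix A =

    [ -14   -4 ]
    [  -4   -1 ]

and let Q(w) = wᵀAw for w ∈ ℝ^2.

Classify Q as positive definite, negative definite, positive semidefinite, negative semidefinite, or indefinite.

For the 2×2 matrix [[-14, -4], [-4, -1]]: det = -14·-1 − (-4)² = -2, trace = -15.
det < 0 so the eigenvalues have opposite signs; the form is indefinite.

indefinite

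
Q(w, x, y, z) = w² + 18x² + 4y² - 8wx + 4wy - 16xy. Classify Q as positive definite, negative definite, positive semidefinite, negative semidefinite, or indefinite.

positive semidefinite

The associated matrix is A = [[1, -4, 2, 0], [-4, 18, -8, 0], [2, -8, 4, 0], [0, 0, 0, 0]].
Row-reducing A symmetrically gives the diagonal entries 1, 2, 0, 0.
So there are 2 positive, 2 zero pivots.
Hence Q is positive semidefinite.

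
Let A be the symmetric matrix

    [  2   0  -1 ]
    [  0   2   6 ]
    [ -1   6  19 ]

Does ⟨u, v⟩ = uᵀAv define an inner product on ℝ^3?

yes

Leading principal minors: Δ_1 = 2, Δ_2 = 4, Δ_3 = 2.
All leading principal minors are positive, so by Sylvester's criterion Q is positive definite.
⟨·,·⟩ is an inner product exactly when A is positive definite.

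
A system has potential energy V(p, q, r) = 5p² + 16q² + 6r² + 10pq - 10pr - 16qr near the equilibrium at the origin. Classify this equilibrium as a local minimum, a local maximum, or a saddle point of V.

The Hessian at the origin is H = [[10, 10, -10], [10, 32, -16], [-10, -16, 12]].
An LDLᵀ factorisation of H has diagonal entries 10, 22, 4/11.
Counting signs: 3 positive.
H is positive definite, so the origin is a strict local minimum.

local minimum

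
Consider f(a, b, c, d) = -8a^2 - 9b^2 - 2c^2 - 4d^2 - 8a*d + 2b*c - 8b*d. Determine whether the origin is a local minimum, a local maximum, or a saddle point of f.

The Hessian at the origin is H = [[-16, 0, 0, -8], [0, -18, 2, -8], [0, 2, -4, 0], [-8, -8, 0, -8]].
Applying the same elementary operations to the rows and columns of H produces a congruent diagonal matrix with entries -16, -18, -34/9, -4/17.
Counting signs: 4 negative.
H is negative definite, so the origin is a strict local maximum.

local maximum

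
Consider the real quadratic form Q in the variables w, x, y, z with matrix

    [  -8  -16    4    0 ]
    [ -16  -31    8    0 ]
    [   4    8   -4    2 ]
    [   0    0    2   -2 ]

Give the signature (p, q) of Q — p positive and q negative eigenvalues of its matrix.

Symmetric row and column elimination reduces A to a congruent diagonal form with pivots -8, 1, -2, 0.
Counting signs: 1 positive, 2 negative, 1 zero.

(1, 2)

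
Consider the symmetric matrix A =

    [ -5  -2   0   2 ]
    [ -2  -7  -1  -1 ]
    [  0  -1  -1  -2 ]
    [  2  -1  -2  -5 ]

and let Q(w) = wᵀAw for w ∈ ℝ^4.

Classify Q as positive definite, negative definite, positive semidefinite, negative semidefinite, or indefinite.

Row-reducing A symmetrically gives the diagonal entries -5, -31/5, -26/31, -5/26.
That gives 4 negative pivots.
Hence Q is negative definite.

negative definite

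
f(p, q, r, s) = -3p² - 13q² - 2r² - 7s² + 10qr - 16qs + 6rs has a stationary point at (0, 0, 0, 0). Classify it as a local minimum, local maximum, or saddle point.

The Hessian at the origin is H = [[-6, 0, 0, 0], [0, -26, 10, -16], [0, 10, -4, 6], [0, -16, 6, -14]].
An LDLᵀ factorisation of H has diagonal entries -6, -26, -2/13, -4.
So there are 4 negative pivots.
H is negative definite, so the origin is a strict local maximum.

local maximum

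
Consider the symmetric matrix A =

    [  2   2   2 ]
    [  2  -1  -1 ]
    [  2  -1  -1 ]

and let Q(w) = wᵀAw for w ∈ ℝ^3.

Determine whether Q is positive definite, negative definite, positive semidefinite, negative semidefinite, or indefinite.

indefinite

Symmetric row and column elimination reduces A to a congruent diagonal form with pivots 2, -3, 0.
So there are 1 positive, 1 negative, 1 zero pivots.
Hence Q is indefinite.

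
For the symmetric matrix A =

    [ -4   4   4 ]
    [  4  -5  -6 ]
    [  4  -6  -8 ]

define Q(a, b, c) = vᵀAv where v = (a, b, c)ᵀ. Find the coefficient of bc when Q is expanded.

The coefficient of bc is A[2,3] + A[3,2] = 2·(-6) = -12.

-12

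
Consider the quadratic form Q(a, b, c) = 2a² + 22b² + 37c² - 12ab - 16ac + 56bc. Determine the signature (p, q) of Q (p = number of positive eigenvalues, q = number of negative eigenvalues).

The symmetric matrix is A = [[2, -6, -8], [-6, 22, 28], [-8, 28, 37]].
Symmetric row and column elimination reduces A to a congruent diagonal form with pivots 2, 4, 1.
So there are 3 positive pivots.

(3, 0)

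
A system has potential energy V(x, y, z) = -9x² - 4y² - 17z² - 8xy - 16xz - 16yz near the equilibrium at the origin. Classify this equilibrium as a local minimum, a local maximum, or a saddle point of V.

local maximum

The Hessian at the origin is H = [[-18, -8, -16], [-8, -8, -16], [-16, -16, -34]].
An LDLᵀ factorisation of H has diagonal entries -18, -40/9, -2.
That gives 3 negative pivots.
H is negative definite, so the origin is a strict local maximum.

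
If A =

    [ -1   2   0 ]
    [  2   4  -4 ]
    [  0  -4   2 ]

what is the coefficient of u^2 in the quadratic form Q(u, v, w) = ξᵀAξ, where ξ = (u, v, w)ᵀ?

The coefficient of u^2 is the diagonal entry A[1,1] = -1.

-1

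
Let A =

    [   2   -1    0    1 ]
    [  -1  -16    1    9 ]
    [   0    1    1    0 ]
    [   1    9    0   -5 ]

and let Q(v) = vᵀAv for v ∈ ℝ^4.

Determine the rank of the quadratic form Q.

4

Row-reducing A symmetrically gives the diagonal entries 2, -33/2, 35/33, -12/35.
That gives 2 positive, 2 negative pivots.
The rank is the number of nonzero pivots: 4.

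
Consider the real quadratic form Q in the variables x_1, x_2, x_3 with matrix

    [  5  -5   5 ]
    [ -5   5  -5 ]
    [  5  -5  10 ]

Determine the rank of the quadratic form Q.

2

Applying the same elementary operations to the rows and columns of A produces a congruent diagonal matrix with entries 5, 0, 5.
That gives 2 positive, 1 zero pivots.
The rank is the number of nonzero pivots: 2.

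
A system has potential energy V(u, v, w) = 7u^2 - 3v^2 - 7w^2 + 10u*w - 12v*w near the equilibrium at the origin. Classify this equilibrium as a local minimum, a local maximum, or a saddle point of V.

The Hessian at the origin is H = [[14, 0, 10], [0, -6, -12], [10, -12, -14]].
Applying the same elementary operations to the rows and columns of H produces a congruent diagonal matrix with entries 14, -6, 20/7.
Counting signs: 2 positive, 1 negative.
H is indefinite, so the origin is a saddle point.

saddle point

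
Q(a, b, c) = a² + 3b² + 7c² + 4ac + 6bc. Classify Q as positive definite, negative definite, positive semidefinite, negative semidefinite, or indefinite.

positive semidefinite

The symmetric matrix is A = [[1, 0, 2], [0, 3, 3], [2, 3, 7]].
Applying the same elementary operations to the rows and columns of A produces a congruent diagonal matrix with entries 1, 3, 0.
That gives 2 positive, 1 zero pivots.
Hence Q is positive semidefinite.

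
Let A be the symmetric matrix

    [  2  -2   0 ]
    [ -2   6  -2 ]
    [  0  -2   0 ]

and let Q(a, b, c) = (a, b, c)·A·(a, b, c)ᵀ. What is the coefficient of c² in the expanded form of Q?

0

The coefficient of c² is the diagonal entry A[3,3] = 0.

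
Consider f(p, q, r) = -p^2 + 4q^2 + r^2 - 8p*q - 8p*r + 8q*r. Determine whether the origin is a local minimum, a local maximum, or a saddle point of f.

The Hessian at the origin is H = [[-2, -8, -8], [-8, 8, 8], [-8, 8, 2]].
Row-reducing H symmetrically gives the diagonal entries -2, 40, -6.
That gives 1 positive, 2 negative pivots.
H is indefinite, so the origin is a saddle point.

saddle point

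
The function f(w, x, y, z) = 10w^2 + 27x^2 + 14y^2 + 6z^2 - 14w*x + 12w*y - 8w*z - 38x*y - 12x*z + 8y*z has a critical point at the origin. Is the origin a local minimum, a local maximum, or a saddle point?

The Hessian at the origin is H = [[20, -14, 12, -8], [-14, 54, -38, -12], [12, -38, 28, 8], [-8, -12, 8, 12]].
Applying the same elementary operations to the rows and columns of H produces a congruent diagonal matrix with entries 20, 221/5, 216/221, 20/27.
That gives 4 positive pivots.
H is positive definite, so the origin is a strict local minimum.

local minimum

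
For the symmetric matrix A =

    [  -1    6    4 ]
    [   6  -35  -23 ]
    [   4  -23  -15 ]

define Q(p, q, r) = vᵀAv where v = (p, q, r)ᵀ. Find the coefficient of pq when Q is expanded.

The coefficient of pq is A[1,2] + A[2,1] = 2·6 = 12.

12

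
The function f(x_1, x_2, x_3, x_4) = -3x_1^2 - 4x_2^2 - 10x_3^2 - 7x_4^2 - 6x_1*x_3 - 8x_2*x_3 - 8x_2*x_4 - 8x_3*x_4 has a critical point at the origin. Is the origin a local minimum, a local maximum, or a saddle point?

The Hessian at the origin is H = [[-6, 0, -6, 0], [0, -8, -8, -8], [-6, -8, -20, -8], [0, -8, -8, -14]].
Applying the same elementary operations to the rows and columns of H produces a congruent diagonal matrix with entries -6, -8, -6, -6.
Counting signs: 4 negative.
H is negative definite, so the origin is a strict local maximum.

local maximum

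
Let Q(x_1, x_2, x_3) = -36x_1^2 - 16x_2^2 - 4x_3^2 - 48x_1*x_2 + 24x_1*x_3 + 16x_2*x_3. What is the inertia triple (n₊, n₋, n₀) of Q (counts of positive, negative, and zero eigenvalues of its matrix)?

(0, 1, 2)

The associated matrix is A = [[-36, -24, 12], [-24, -16, 8], [12, 8, -4]].
Symmetric row and column elimination reduces A to a congruent diagonal form with pivots -36, 0, 0.
Counting signs: 1 negative, 2 zero.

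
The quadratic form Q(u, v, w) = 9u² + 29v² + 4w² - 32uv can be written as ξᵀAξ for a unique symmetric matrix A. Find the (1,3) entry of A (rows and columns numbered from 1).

The coefficient of u·w in Q is 0. For a symmetric A this equals A[1,3] + A[3,1] = 2·A[1,3].
So A[1,3] = 0/2 = 0.

0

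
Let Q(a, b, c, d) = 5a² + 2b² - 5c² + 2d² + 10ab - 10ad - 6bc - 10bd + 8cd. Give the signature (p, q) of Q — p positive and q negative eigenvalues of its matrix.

The symmetric matrix is A = [[5, 5, 0, -5], [5, 2, -3, -5], [0, -3, -5, 4], [-5, -5, 4, 2]].
An LDLᵀ factorisation of A has diagonal entries 5, -3, -2, 5.
Counting signs: 2 positive, 2 negative.

(2, 2)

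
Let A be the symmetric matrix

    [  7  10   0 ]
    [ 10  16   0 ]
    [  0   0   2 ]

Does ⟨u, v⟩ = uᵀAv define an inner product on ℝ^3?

yes

Leading principal minors: Δ_1 = 7, Δ_2 = 12, Δ_3 = 24.
All leading principal minors are positive, so by Sylvester's criterion Q is positive definite.
⟨·,·⟩ is an inner product exactly when A is positive definite.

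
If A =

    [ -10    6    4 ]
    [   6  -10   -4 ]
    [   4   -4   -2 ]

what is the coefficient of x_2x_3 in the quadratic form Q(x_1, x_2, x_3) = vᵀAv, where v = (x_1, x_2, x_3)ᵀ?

The coefficient of x_2x_3 is A[2,3] + A[3,2] = 2·(-4) = -8.

-8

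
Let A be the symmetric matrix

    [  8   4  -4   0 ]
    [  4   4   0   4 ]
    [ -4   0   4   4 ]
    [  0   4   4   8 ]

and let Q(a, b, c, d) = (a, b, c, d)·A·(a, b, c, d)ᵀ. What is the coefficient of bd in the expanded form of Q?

The coefficient of bd is A[2,4] + A[4,2] = 2·4 = 8.

8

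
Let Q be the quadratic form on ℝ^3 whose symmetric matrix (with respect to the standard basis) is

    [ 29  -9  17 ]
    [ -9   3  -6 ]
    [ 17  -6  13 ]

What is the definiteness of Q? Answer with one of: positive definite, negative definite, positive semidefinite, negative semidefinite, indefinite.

Leading principal minors: Δ_1 = 29, Δ_2 = 6, Δ_3 = 3.
All leading principal minors are positive, so by Sylvester's criterion Q is positive definite.

positive definite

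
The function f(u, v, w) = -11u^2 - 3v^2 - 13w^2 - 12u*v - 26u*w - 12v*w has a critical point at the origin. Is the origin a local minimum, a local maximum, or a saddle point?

saddle point

The Hessian at the origin is H = [[-22, -12, -26], [-12, -6, -12], [-26, -12, -26]].
Row-reducing H symmetrically gives the diagonal entries -22, 6/11, -4.
That gives 1 positive, 2 negative pivots.
H is indefinite, so the origin is a saddle point.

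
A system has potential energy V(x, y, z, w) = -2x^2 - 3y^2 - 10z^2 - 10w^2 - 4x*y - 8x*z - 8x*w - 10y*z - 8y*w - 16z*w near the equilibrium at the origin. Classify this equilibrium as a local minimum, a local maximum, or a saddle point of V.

local maximum

The Hessian at the origin is H = [[-4, -4, -8, -8], [-4, -6, -10, -8], [-8, -10, -20, -16], [-8, -8, -16, -20]].
Applying the same elementary operations to the rows and columns of H produces a congruent diagonal matrix with entries -4, -2, -2, -4.
Counting signs: 4 negative.
H is negative definite, so the origin is a strict local maximum.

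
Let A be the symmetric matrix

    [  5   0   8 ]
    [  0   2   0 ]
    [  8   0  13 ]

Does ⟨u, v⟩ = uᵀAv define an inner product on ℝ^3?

yes

Symmetric row and column elimination reduces A to a congruent diagonal form with pivots 5, 2, 1/5.
So there are 3 positive pivots.
Hence Q is positive definite.
⟨·,·⟩ is an inner product exactly when A is positive definite.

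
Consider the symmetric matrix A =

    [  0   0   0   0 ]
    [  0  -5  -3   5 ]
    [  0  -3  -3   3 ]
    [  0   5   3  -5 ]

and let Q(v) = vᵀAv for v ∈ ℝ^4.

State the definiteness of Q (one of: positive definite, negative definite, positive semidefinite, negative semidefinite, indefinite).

Row-reducing A symmetrically gives the diagonal entries 0, -5, -6/5, 0.
That gives 2 negative, 2 zero pivots.
Hence Q is negative semidefinite.

negative semidefinite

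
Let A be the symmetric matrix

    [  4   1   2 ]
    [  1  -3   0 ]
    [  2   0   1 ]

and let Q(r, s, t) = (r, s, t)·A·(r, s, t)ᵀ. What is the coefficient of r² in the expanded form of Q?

4

The coefficient of r² is the diagonal entry A[1,1] = 4.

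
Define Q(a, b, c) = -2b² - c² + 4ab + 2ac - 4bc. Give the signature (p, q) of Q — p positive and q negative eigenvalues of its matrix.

The symmetric matrix is A = [[0, 2, 1], [2, -2, -2], [1, -2, -1]].
By Sylvester's law of inertia any congruent diagonalization of A has 2 positive, 1 negative and 0 zero entries.

(2, 1)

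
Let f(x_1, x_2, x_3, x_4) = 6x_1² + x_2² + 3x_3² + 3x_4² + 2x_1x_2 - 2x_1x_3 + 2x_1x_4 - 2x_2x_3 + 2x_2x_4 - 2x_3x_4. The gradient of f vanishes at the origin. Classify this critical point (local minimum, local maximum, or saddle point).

The Hessian at the origin is H = [[12, 2, -2, 2], [2, 2, -2, 2], [-2, -2, 6, -2], [2, 2, -2, 6]].
Applying the same elementary operations to the rows and columns of H produces a congruent diagonal matrix with entries 12, 5/3, 4, 4.
Counting signs: 4 positive.
H is positive definite, so the origin is a strict local minimum.

local minimum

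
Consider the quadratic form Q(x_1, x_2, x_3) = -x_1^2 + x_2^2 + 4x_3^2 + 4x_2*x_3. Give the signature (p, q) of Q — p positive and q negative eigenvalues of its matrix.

The associated matrix is A = [[-1, 0, 0], [0, 1, 2], [0, 2, 4]].
Congruent diagonalization of A (simultaneous row and column reduction) yields pivots -1, 1, 0.
That gives 1 positive, 1 negative, 1 zero pivots.

(1, 1)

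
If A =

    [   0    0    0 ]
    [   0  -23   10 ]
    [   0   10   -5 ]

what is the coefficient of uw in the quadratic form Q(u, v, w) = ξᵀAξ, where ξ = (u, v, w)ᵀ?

0

The coefficient of uw is A[1,3] + A[3,1] = 2·0 = 0.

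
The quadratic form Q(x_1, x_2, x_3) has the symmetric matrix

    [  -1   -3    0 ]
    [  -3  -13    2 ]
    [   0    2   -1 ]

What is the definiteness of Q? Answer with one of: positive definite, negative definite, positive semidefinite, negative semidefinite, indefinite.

Symmetric row and column elimination reduces A to a congruent diagonal form with pivots -1, -4, 0.
Counting signs: 2 negative, 1 zero.
Hence Q is negative semidefinite.

negative semidefinite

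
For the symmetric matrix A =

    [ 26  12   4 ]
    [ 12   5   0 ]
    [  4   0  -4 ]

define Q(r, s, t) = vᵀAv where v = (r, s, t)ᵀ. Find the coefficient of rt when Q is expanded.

8

The coefficient of rt is A[1,3] + A[3,1] = 2·4 = 8.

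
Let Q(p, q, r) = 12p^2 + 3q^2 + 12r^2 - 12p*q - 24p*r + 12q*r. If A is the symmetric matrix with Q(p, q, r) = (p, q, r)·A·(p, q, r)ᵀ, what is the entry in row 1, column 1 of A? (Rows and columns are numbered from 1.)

The coefficient of p^2 in Q is 12, and that is exactly A[1,1].

12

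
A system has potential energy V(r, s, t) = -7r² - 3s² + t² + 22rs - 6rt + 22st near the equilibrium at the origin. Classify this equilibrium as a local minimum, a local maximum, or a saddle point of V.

The Hessian at the origin is H = [[-14, 22, -6], [22, -6, 22], [-6, 22, 2]].
Symmetric row and column elimination reduces H to a congruent diagonal form with pivots -14, 200/7, -24/25.
So there are 1 positive, 2 negative pivots.
H is indefinite, so the origin is a saddle point.

saddle point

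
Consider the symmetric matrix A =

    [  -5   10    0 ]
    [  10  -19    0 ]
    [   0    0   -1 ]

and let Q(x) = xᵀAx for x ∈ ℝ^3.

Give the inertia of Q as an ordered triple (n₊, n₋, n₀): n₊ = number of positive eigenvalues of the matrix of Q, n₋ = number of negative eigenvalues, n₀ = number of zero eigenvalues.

(1, 2, 0)

Congruent diagonalization of A (simultaneous row and column reduction) yields pivots -5, 1, -1.
So there are 1 positive, 2 negative pivots.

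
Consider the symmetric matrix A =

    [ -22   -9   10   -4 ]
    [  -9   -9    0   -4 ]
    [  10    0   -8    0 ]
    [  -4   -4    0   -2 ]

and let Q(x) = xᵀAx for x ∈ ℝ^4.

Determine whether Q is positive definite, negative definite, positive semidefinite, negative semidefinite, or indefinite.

Applying the same elementary operations to the rows and columns of A produces a congruent diagonal matrix with entries -22, -117/22, -4/13, -2/9.
Counting signs: 4 negative.
Hence Q is negative definite.

negative definite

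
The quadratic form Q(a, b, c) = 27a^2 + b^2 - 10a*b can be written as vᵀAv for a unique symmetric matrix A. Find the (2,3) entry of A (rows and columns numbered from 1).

The coefficient of b·c in Q is 0. For a symmetric A this equals A[2,3] + A[3,2] = 2·A[2,3].
So A[2,3] = 0/2 = 0.

0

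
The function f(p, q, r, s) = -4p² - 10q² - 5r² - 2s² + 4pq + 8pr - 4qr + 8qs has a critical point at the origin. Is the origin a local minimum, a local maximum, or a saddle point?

local maximum

The Hessian at the origin is H = [[-8, 4, 8, 0], [4, -20, -4, 8], [8, -4, -10, 0], [0, 8, 0, -4]].
Applying the same elementary operations to the rows and columns of H produces a congruent diagonal matrix with entries -8, -18, -2, -4/9.
Counting signs: 4 negative.
H is negative definite, so the origin is a strict local maximum.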